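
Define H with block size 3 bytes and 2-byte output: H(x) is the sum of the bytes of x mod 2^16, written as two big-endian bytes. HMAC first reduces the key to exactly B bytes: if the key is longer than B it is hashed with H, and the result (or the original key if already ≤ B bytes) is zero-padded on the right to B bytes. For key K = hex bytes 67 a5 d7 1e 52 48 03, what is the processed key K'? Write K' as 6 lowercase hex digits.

029e00

|K| = 7 > B = 3, so first hash the key.
H(K): sum = 103+165+215+30+82+72+3 = 670 → 02 9e.
Zero-pad H(K) = 02 9e to 3 bytes: K' = 02 9e 00.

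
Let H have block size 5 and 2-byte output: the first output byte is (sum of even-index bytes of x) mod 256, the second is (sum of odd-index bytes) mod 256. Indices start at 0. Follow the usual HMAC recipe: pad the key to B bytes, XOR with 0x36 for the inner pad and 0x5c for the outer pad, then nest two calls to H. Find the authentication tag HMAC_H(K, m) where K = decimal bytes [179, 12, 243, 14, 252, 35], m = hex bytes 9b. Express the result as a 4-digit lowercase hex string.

Key decimal bytes [179, 12, 243, 14, 252, 35] = b3 0c f3 0e fc 23 is 6 bytes > B = 5, so hash it first: H(key) = a2 3d, then zero-pad to 5 bytes: K' = a2 3d 00 00 00.
K' ⊕ ipad = 94 0b 36 36 36.  K' ⊕ opad = fe 61 5c 5c 5c.
Inner input = (K'⊕ipad) ∥ m = 94 0b 36 36 36 ∥ 9b.
Inner hash: even-index sum = 256 mod 256 = 0; odd-index sum = 220 mod 256 = 220 → 00 dc.
Outer input = (K'⊕opad) ∥ inner = fe 61 5c 5c 5c ∥ 00 dc.
Outer hash (tag): even-index sum = 658 mod 256 = 146; odd-index sum = 189 mod 256 = 189 → 92 bd.

92bd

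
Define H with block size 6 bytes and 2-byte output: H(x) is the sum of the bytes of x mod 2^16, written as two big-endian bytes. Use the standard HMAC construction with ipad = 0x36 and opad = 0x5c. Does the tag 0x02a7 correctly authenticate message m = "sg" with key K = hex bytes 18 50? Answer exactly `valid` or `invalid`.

Key hex bytes 18 50 is 2 bytes ≤ B = 6; zero-pad to 6 bytes: K' = 18 50 00 00 00 00.
K' ⊕ ipad = 2e 66 36 36 36 36; K' ⊕ opad = 44 0c 5c 5c 5c 5c.
Inner hash: sum = 46+102+54+54+54+54+115+103 = 582 → 02 46.
Outer hash (recomputed tag): sum = 68+12+92+92+92+92+2+70 = 520 → 02 08.
Recomputed tag = 0208; claimed = 02a7 → mismatch.

invalid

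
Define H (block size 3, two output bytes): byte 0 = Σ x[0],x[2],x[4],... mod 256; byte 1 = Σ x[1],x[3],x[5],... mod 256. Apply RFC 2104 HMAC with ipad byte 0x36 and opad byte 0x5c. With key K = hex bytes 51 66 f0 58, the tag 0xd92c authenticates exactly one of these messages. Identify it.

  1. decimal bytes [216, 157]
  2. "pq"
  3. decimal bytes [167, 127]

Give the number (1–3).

Key hex bytes 51 66 f0 58 is 4 bytes > B = 3, so hash it first: H(key) = 41 be, then zero-pad to 3 bytes: K' = 41 be 00.
K' ⊕ ipad = 77 88 36; K' ⊕ opad = 1d e2 5c.
m1: inner = H(77 88 36 d8 9d) = 4a 60; tag = H(1d e2 5c 4a 60) = d92c ← matches
m2: inner = H(77 88 36 70 71) = 1e f8; tag = H(1d e2 5c 1e f8) = 7100
m3: inner = H(77 88 36 a7 7f) = 2c 2f; tag = H(1d e2 5c 2c 2f) = a80e

1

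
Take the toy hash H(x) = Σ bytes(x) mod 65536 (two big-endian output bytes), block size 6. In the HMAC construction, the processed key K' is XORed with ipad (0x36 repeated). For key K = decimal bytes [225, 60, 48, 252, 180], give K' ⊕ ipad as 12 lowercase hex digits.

d70a06ca8236

Key decimal bytes [225, 60, 48, 252, 180] = e1 3c 30 fc b4 is 5 bytes ≤ B = 6; zero-pad to 6 bytes: K' = e1 3c 30 fc b4 00.
XOR each byte with 0x36: e1⊕36=d7, 3c⊕36=0a, 30⊕36=06, fc⊕36=ca, b4⊕36=82, 00⊕36=36.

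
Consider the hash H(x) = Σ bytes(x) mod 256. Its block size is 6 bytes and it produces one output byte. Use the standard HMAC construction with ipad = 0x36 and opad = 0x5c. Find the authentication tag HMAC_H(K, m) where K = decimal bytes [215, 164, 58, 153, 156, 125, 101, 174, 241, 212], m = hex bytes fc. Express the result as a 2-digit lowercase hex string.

42

Key decimal bytes [215, 164, 58, 153, 156, 125, 101, 174, 241, 212] = d7 a4 3a 99 9c 7d 65 ae f1 d4 is 10 bytes > B = 6, so hash it first: H(key) = 3f, then zero-pad to 6 bytes: K' = 3f 00 00 00 00 00.
K' ⊕ ipad = 09 36 36 36 36 36.  K' ⊕ opad = 63 5c 5c 5c 5c 5c.
Inner input = (K'⊕ipad) ∥ m = 09 36 36 36 36 36 ∥ fc.
Inner hash: sum = 9+54+54+54+54+54+252 = 531; mod 256 = 19 → 13.
Outer input = (K'⊕opad) ∥ inner = 63 5c 5c 5c 5c 5c ∥ 13.
Outer hash (tag): sum = 99+92+92+92+92+92+19 = 578; mod 256 = 66 → 42.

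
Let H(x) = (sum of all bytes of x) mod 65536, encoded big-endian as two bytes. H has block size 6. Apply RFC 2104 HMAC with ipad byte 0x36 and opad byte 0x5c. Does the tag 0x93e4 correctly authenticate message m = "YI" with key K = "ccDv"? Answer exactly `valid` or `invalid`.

Key "ccDv" = 63 63 44 76 is 4 bytes ≤ B = 6; zero-pad to 6 bytes: K' = 63 63 44 76 00 00.
K' ⊕ ipad = 55 55 72 40 36 36; K' ⊕ opad = 3f 3f 18 2a 5c 5c.
Inner hash: sum = 85+85+114+64+54+54+89+73 = 618 → 02 6a.
Outer hash (recomputed tag): sum = 63+63+24+42+92+92+2+106 = 484 → 01 e4.
Recomputed tag = 01e4; claimed = 93e4 → mismatch.

invalid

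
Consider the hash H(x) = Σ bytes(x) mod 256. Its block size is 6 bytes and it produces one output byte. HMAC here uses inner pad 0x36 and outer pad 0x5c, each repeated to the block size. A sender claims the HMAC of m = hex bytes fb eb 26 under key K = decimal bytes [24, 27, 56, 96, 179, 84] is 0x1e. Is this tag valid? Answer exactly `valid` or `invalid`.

Key decimal bytes [24, 27, 56, 96, 179, 84] = 18 1b 38 60 b3 54 is exactly B = 6 bytes: K' = 18 1b 38 60 b3 54.
K' ⊕ ipad = 2e 2d 0e 56 85 62; K' ⊕ opad = 44 47 64 3c ef 08.
Inner hash: sum = 46+45+14+86+133+98+251+235+38 = 946; mod 256 = 178 → b2.
Outer hash (recomputed tag): sum = 68+71+100+60+239+8+178 = 724; mod 256 = 212 → d4.
Recomputed tag = d4; claimed = 1e → mismatch.

invalid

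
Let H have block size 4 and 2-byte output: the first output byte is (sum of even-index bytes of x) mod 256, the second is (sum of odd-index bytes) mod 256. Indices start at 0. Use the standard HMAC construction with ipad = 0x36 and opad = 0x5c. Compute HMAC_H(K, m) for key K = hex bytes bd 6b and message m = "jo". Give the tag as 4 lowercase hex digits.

6895

Key hex bytes bd 6b is 2 bytes ≤ B = 4; zero-pad to 4 bytes: K' = bd 6b 00 00.
K' ⊕ ipad = 8b 5d 36 36.  K' ⊕ opad = e1 37 5c 5c.
Inner input = (K'⊕ipad) ∥ m = 8b 5d 36 36 ∥ 6a 6f.
Inner hash: even-index sum = 299 mod 256 = 43; odd-index sum = 258 mod 256 = 2 → 2b 02.
Outer input = (K'⊕opad) ∥ inner = e1 37 5c 5c ∥ 2b 02.
Outer hash (tag): even-index sum = 360 mod 256 = 104; odd-index sum = 149 mod 256 = 149 → 68 95.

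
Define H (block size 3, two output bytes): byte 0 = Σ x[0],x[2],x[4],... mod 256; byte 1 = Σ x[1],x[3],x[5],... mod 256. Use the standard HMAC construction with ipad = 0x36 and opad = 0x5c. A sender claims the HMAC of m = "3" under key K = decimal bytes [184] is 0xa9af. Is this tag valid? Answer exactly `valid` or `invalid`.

Key decimal bytes [184] = b8 is 1 byte ≤ B = 3; zero-pad to 3 bytes: K' = b8 00 00.
K' ⊕ ipad = 8e 36 36; K' ⊕ opad = e4 5c 5c.
Inner hash: even-index sum = 196 mod 256 = 196; odd-index sum = 105 mod 256 = 105 → c4 69.
Outer hash (recomputed tag): even-index sum = 425 mod 256 = 169; odd-index sum = 288 mod 256 = 32 → a9 20.
Recomputed tag = a920; claimed = a9af → mismatch.

invalid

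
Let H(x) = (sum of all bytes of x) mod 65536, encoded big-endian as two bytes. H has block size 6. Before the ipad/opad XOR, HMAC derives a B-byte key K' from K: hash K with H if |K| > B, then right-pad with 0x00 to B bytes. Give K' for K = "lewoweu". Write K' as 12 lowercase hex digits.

030800000000

|K| = 7 > B = 6, so first hash the key.
H(K): sum = 108+101+119+111+119+101+117 = 776 → 03 08.
Zero-pad H(K) = 03 08 to 6 bytes: K' = 03 08 00 00 00 00.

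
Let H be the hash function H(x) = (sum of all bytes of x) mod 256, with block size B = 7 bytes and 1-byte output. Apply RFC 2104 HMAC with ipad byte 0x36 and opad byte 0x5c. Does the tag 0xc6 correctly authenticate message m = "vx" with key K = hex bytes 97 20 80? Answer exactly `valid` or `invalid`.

valid

Key hex bytes 97 20 80 is 3 bytes ≤ B = 7; zero-pad to 7 bytes: K' = 97 20 80 00 00 00 00.
K' ⊕ ipad = a1 16 b6 36 36 36 36; K' ⊕ opad = cb 7c dc 5c 5c 5c 5c.
Inner hash: sum = 161+22+182+54+54+54+54+118+120 = 819; mod 256 = 51 → 33.
Outer hash (recomputed tag): sum = 203+124+220+92+92+92+92+51 = 966; mod 256 = 198 → c6.
Recomputed tag = c6; claimed = c6 → match.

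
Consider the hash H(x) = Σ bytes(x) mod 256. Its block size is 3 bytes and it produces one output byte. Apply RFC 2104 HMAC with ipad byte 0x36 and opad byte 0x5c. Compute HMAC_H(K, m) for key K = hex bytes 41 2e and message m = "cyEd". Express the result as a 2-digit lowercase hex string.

Key hex bytes 41 2e is 2 bytes ≤ B = 3; zero-pad to 3 bytes: K' = 41 2e 00.
K' ⊕ ipad = 77 18 36.  K' ⊕ opad = 1d 72 5c.
Inner input = (K'⊕ipad) ∥ m = 77 18 36 ∥ 63 79 45 64.
Inner hash: sum = 119+24+54+99+121+69+100 = 586; mod 256 = 74 → 4a.
Outer input = (K'⊕opad) ∥ inner = 1d 72 5c ∥ 4a.
Outer hash (tag): sum = 29+114+92+74 = 309; mod 256 = 53 → 35.

35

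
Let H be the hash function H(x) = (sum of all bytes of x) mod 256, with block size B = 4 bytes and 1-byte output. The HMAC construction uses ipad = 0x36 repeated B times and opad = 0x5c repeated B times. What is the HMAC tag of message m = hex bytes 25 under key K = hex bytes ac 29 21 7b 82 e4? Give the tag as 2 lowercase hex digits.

47

Key hex bytes ac 29 21 7b 82 e4 is 6 bytes > B = 4, so hash it first: H(key) = d7, then zero-pad to 4 bytes: K' = d7 00 00 00.
K' ⊕ ipad = e1 36 36 36.  K' ⊕ opad = 8b 5c 5c 5c.
Inner input = (K'⊕ipad) ∥ m = e1 36 36 36 ∥ 25.
Inner hash: sum = 225+54+54+54+37 = 424; mod 256 = 168 → a8.
Outer input = (K'⊕opad) ∥ inner = 8b 5c 5c 5c ∥ a8.
Outer hash (tag): sum = 139+92+92+92+168 = 583; mod 256 = 71 → 47.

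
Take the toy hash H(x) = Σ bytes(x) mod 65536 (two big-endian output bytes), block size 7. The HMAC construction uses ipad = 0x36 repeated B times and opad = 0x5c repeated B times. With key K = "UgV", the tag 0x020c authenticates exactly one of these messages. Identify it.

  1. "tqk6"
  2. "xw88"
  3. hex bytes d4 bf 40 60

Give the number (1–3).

Key "UgV" = 55 67 56 is 3 bytes ≤ B = 7; zero-pad to 7 bytes: K' = 55 67 56 00 00 00 00.
K' ⊕ ipad = 63 51 60 36 36 36 36; K' ⊕ opad = 09 3b 0a 5c 5c 5c 5c.
m1: inner = H(63 51 60 36 36 36 36 74 71 6b 36) = 03 72; tag = H(09 3b 0a 5c 5c 5c 5c 03 72) = 0233
m2: inner = H(63 51 60 36 36 36 36 78 77 38 38) = 03 4b; tag = H(09 3b 0a 5c 5c 5c 5c 03 4b) = 020c ← matches
m3: inner = H(63 51 60 36 36 36 36 d4 bf 40 60) = 04 1f; tag = H(09 3b 0a 5c 5c 5c 5c 04 1f) = 01e1

2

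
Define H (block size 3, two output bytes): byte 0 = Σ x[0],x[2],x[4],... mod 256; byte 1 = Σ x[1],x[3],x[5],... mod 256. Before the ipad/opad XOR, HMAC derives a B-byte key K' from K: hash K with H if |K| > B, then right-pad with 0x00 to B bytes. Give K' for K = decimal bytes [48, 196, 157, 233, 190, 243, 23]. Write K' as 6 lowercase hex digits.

|K| = 7 > B = 3, so first hash the key.
H(K): even-index sum = 418 mod 256 = 162; odd-index sum = 672 mod 256 = 160 → a2 a0.
Zero-pad H(K) = a2 a0 to 3 bytes: K' = a2 a0 00.

a2a000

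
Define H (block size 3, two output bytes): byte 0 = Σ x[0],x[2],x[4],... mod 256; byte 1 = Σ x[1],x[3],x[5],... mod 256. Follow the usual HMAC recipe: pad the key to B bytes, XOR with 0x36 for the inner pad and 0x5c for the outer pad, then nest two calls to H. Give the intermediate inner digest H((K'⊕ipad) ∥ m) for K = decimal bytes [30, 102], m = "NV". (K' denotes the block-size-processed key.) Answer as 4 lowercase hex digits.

b49e

Key decimal bytes [30, 102] = 1e 66 is 2 bytes ≤ B = 3; zero-pad to 3 bytes: K' = 1e 66 00.
K' ⊕ ipad = 28 50 36.
Inner input = 28 50 36 ∥ 4e 56.
Inner hash: even-index sum = 180 mod 256 = 180; odd-index sum = 158 mod 256 = 158 → b4 9e.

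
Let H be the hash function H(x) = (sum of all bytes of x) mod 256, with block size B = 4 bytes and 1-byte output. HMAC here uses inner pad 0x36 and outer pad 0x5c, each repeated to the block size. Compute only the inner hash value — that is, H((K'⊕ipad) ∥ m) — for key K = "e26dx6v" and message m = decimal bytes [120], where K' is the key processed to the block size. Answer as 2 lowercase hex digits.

7d

Key "e26dx6v" = 65 32 36 64 78 36 76 is 7 bytes > B = 4, so hash it first: H(key) = 55, then zero-pad to 4 bytes: K' = 55 00 00 00.
K' ⊕ ipad = 63 36 36 36.
Inner input = 63 36 36 36 ∥ 78.
Inner hash: sum = 99+54+54+54+120 = 381; mod 256 = 125 → 7d.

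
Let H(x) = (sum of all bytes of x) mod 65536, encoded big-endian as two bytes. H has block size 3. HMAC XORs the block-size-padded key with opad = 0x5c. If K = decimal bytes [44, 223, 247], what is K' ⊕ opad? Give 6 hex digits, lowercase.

Key decimal bytes [44, 223, 247] = 2c df f7 is exactly B = 3 bytes: K' = 2c df f7.
XOR each byte with 0x5c: 2c⊕5c=70, df⊕5c=83, f7⊕5c=ab.

7083ab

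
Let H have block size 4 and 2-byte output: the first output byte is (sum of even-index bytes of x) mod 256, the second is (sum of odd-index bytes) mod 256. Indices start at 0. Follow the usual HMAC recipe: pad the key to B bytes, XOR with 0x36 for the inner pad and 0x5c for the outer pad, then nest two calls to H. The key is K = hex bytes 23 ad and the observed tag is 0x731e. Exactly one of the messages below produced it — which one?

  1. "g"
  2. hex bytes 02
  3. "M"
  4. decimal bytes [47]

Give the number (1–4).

3

Key hex bytes 23 ad is 2 bytes ≤ B = 4; zero-pad to 4 bytes: K' = 23 ad 00 00.
K' ⊕ ipad = 15 9b 36 36; K' ⊕ opad = 7f f1 5c 5c.
m1: inner = H(15 9b 36 36 67) = b2 d1; tag = H(7f f1 5c 5c b2 d1) = 8d1e
m2: inner = H(15 9b 36 36 02) = 4d d1; tag = H(7f f1 5c 5c 4d d1) = 281e
m3: inner = H(15 9b 36 36 4d) = 98 d1; tag = H(7f f1 5c 5c 98 d1) = 731e ← matches
m4: inner = H(15 9b 36 36 2f) = 7a d1; tag = H(7f f1 5c 5c 7a d1) = 551e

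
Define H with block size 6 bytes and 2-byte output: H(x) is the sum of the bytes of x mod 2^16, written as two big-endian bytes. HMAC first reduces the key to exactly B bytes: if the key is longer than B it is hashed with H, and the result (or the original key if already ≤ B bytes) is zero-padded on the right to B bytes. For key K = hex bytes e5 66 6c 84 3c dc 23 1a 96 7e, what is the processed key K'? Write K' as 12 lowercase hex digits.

04a400000000

|K| = 10 > B = 6, so first hash the key.
H(K): sum = 229+102+108+132+60+220+35+26+150+126 = 1188 → 04 a4.
Zero-pad H(K) = 04 a4 to 6 bytes: K' = 04 a4 00 00 00 00.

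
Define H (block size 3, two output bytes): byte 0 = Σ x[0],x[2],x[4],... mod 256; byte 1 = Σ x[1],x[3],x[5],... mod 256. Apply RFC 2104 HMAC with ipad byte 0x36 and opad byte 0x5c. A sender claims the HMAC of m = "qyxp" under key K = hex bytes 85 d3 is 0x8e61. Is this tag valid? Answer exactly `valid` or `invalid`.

Key hex bytes 85 d3 is 2 bytes ≤ B = 3; zero-pad to 3 bytes: K' = 85 d3 00.
K' ⊕ ipad = b3 e5 36; K' ⊕ opad = d9 8f 5c.
Inner hash: even-index sum = 466 mod 256 = 210; odd-index sum = 462 mod 256 = 206 → d2 ce.
Outer hash (recomputed tag): even-index sum = 515 mod 256 = 3; odd-index sum = 353 mod 256 = 97 → 03 61.
Recomputed tag = 0361; claimed = 8e61 → mismatch.

invalid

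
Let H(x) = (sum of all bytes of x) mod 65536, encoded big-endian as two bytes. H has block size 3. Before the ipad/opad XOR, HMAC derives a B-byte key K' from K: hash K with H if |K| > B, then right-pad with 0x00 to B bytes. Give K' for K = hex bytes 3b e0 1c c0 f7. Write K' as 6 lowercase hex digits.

|K| = 5 > B = 3, so first hash the key.
H(K): sum = 59+224+28+192+247 = 750 → 02 ee.
Zero-pad H(K) = 02 ee to 3 bytes: K' = 02 ee 00.

02ee00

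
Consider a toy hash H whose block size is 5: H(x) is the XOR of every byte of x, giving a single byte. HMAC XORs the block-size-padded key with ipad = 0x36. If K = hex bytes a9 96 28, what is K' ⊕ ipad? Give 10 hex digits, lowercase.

Key hex bytes a9 96 28 is 3 bytes ≤ B = 5; zero-pad to 5 bytes: K' = a9 96 28 00 00.
XOR each byte with 0x36: a9⊕36=9f, 96⊕36=a0, 28⊕36=1e, 00⊕36=36, 00⊕36=36.

9fa01e3636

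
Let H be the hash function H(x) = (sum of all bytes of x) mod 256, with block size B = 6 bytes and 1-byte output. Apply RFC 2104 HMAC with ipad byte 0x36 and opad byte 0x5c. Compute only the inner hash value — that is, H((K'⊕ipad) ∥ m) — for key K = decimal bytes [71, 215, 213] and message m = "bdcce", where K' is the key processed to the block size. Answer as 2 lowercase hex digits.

c8

Key decimal bytes [71, 215, 213] = 47 d7 d5 is 3 bytes ≤ B = 6; zero-pad to 6 bytes: K' = 47 d7 d5 00 00 00.
K' ⊕ ipad = 71 e1 e3 36 36 36.
Inner input = 71 e1 e3 36 36 36 ∥ 62 64 63 63 65.
Inner hash: sum = 113+225+227+54+54+54+98+100+99+99+101 = 1224; mod 256 = 200 → c8.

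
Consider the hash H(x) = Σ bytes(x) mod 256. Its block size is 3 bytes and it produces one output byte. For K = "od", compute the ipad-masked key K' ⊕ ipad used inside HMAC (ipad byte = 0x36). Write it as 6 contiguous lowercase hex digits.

595236

Key "od" = 6f 64 is 2 bytes ≤ B = 3; zero-pad to 3 bytes: K' = 6f 64 00.
XOR each byte with 0x36: 6f⊕36=59, 64⊕36=52, 00⊕36=36.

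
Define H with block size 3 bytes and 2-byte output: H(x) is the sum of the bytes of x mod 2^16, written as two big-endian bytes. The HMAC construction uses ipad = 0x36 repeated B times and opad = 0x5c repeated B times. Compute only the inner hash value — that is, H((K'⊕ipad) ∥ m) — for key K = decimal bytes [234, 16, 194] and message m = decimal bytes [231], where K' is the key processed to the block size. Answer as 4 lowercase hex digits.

02dd

Key decimal bytes [234, 16, 194] = ea 10 c2 is exactly B = 3 bytes: K' = ea 10 c2.
K' ⊕ ipad = dc 26 f4.
Inner input = dc 26 f4 ∥ e7.
Inner hash: sum = 220+38+244+231 = 733 → 02 dd.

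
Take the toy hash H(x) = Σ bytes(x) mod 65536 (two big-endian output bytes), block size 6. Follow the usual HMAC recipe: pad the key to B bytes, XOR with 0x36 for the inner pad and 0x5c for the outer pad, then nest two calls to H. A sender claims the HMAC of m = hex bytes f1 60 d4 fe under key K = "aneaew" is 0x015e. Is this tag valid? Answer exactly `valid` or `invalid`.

Key "aneaew" = 61 6e 65 61 65 77 is exactly B = 6 bytes: K' = 61 6e 65 61 65 77.
K' ⊕ ipad = 57 58 53 57 53 41; K' ⊕ opad = 3d 32 39 3d 39 2b.
Inner hash: sum = 87+88+83+87+83+65+241+96+212+254 = 1296 → 05 10.
Outer hash (recomputed tag): sum = 61+50+57+61+57+43+5+16 = 350 → 01 5e.
Recomputed tag = 015e; claimed = 015e → match.

valid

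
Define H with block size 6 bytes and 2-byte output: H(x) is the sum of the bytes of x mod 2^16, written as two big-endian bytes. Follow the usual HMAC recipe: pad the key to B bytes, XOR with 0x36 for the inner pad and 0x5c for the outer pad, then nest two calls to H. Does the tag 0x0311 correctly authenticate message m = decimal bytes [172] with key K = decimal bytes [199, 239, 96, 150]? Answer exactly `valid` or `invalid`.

invalid

Key decimal bytes [199, 239, 96, 150] = c7 ef 60 96 is 4 bytes ≤ B = 6; zero-pad to 6 bytes: K' = c7 ef 60 96 00 00.
K' ⊕ ipad = f1 d9 56 a0 36 36; K' ⊕ opad = 9b b3 3c ca 5c 5c.
Inner hash: sum = 241+217+86+160+54+54+172 = 984 → 03 d8.
Outer hash (recomputed tag): sum = 155+179+60+202+92+92+3+216 = 999 → 03 e7.
Recomputed tag = 03e7; claimed = 0311 → mismatch.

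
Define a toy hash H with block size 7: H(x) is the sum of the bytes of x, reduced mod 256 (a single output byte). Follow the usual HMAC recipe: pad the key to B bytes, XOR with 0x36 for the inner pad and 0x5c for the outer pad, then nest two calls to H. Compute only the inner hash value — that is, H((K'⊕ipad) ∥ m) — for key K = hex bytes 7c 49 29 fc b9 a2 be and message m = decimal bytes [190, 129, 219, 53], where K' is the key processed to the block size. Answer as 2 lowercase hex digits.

Key hex bytes 7c 49 29 fc b9 a2 be is exactly B = 7 bytes: K' = 7c 49 29 fc b9 a2 be.
K' ⊕ ipad = 4a 7f 1f ca 8f 94 88.
Inner input = 4a 7f 1f ca 8f 94 88 ∥ be 81 db 35.
Inner hash: sum = 74+127+31+202+143+148+136+190+129+219+53 = 1452; mod 256 = 172 → ac.

ac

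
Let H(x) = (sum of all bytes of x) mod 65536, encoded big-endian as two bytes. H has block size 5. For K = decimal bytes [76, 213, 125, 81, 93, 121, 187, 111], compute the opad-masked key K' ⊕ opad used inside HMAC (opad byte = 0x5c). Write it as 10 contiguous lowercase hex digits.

Key decimal bytes [76, 213, 125, 81, 93, 121, 187, 111] = 4c d5 7d 51 5d 79 bb 6f is 8 bytes > B = 5, so hash it first: H(key) = 03 ef, then zero-pad to 5 bytes: K' = 03 ef 00 00 00.
XOR each byte with 0x5c: 03⊕5c=5f, ef⊕5c=b3, 00⊕5c=5c, 00⊕5c=5c, 00⊕5c=5c.

5fb35c5c5c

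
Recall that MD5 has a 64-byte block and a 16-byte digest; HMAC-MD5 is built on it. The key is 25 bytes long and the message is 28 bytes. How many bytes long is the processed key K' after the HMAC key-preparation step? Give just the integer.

64

Key is 25 ≤ 64 bytes, zero-padded: |K'| = 64.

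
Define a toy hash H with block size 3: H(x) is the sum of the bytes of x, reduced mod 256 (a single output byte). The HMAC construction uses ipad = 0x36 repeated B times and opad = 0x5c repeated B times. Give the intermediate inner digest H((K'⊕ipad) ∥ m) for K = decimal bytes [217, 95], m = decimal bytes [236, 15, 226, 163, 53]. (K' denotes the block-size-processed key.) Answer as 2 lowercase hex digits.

Key decimal bytes [217, 95] = d9 5f is 2 bytes ≤ B = 3; zero-pad to 3 bytes: K' = d9 5f 00.
K' ⊕ ipad = ef 69 36.
Inner input = ef 69 36 ∥ ec 0f e2 a3 35.
Inner hash: sum = 239+105+54+236+15+226+163+53 = 1091; mod 256 = 67 → 43.

43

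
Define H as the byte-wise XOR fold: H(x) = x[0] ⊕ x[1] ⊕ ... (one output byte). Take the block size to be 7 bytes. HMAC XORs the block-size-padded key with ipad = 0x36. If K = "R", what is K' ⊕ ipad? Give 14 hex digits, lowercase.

Key "R" = 52 is 1 byte ≤ B = 7; zero-pad to 7 bytes: K' = 52 00 00 00 00 00 00.
XOR each byte with 0x36: 52⊕36=64, 00⊕36=36, 00⊕36=36, 00⊕36=36, 00⊕36=36, 00⊕36=36, 00⊕36=36.

64363636363636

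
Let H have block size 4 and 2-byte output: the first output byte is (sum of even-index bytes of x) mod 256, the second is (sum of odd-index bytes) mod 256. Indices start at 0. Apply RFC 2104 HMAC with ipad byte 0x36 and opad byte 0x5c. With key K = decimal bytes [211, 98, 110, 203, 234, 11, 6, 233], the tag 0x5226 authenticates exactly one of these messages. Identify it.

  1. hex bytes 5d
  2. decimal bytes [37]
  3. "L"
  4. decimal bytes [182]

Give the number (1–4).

Key decimal bytes [211, 98, 110, 203, 234, 11, 6, 233] = d3 62 6e cb ea 0b 06 e9 is 8 bytes > B = 4, so hash it first: H(key) = 31 21, then zero-pad to 4 bytes: K' = 31 21 00 00.
K' ⊕ ipad = 07 17 36 36; K' ⊕ opad = 6d 7d 5c 5c.
m1: inner = H(07 17 36 36 5d) = 9a 4d; tag = H(6d 7d 5c 5c 9a 4d) = 6326
m2: inner = H(07 17 36 36 25) = 62 4d; tag = H(6d 7d 5c 5c 62 4d) = 2b26
m3: inner = H(07 17 36 36 4c) = 89 4d; tag = H(6d 7d 5c 5c 89 4d) = 5226 ← matches
m4: inner = H(07 17 36 36 b6) = f3 4d; tag = H(6d 7d 5c 5c f3 4d) = bc26

3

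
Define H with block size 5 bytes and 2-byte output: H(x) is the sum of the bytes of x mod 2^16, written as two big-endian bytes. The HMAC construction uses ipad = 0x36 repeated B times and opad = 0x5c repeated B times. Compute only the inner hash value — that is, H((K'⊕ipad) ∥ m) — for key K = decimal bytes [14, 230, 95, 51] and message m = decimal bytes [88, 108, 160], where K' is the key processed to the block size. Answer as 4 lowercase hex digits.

Key decimal bytes [14, 230, 95, 51] = 0e e6 5f 33 is 4 bytes ≤ B = 5; zero-pad to 5 bytes: K' = 0e e6 5f 33 00.
K' ⊕ ipad = 38 d0 69 05 36.
Inner input = 38 d0 69 05 36 ∥ 58 6c a0.
Inner hash: sum = 56+208+105+5+54+88+108+160 = 784 → 03 10.

0310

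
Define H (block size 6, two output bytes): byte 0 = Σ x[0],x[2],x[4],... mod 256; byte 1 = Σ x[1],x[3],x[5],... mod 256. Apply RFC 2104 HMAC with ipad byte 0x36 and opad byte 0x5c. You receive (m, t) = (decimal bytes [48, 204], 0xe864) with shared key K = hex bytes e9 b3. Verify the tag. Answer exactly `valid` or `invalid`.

Key hex bytes e9 b3 is 2 bytes ≤ B = 6; zero-pad to 6 bytes: K' = e9 b3 00 00 00 00.
K' ⊕ ipad = df 85 36 36 36 36; K' ⊕ opad = b5 ef 5c 5c 5c 5c.
Inner hash: even-index sum = 379 mod 256 = 123; odd-index sum = 445 mod 256 = 189 → 7b bd.
Outer hash (recomputed tag): even-index sum = 488 mod 256 = 232; odd-index sum = 612 mod 256 = 100 → e8 64.
Recomputed tag = e864; claimed = e864 → match.

valid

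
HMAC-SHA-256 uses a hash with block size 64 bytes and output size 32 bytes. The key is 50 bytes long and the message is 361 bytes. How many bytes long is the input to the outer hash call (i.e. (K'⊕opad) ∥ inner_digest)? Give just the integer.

96

Key is 50 ≤ 64 bytes, zero-padded: |K'| = 64.
Outer input = (K'⊕opad) ∥ H(inner) → 64 + 32 = 96 bytes.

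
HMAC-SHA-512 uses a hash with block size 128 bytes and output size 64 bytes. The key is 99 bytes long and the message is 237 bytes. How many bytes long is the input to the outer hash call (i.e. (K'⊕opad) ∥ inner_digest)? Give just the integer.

192

Key is 99 ≤ 128 bytes, zero-padded: |K'| = 128.
Outer input = (K'⊕opad) ∥ H(inner) → 128 + 64 = 192 bytes.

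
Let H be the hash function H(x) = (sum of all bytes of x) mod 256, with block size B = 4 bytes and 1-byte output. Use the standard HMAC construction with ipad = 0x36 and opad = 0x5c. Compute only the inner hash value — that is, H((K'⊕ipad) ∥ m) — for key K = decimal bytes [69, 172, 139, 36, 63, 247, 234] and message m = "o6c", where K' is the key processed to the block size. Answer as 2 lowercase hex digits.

Key decimal bytes [69, 172, 139, 36, 63, 247, 234] = 45 ac 8b 24 3f f7 ea is 7 bytes > B = 4, so hash it first: H(key) = c0, then zero-pad to 4 bytes: K' = c0 00 00 00.
K' ⊕ ipad = f6 36 36 36.
Inner input = f6 36 36 36 ∥ 6f 36 63.
Inner hash: sum = 246+54+54+54+111+54+99 = 672; mod 256 = 160 → a0.

a0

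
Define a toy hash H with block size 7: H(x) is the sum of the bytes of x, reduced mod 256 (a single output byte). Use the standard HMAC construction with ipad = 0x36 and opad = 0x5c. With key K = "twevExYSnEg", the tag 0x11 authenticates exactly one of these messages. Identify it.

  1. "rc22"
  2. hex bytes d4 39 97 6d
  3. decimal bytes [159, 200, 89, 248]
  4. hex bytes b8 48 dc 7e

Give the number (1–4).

Key "twevExYSnEg" = 74 77 65 76 45 78 59 53 6e 45 67 is 11 bytes > B = 7, so hash it first: H(key) = 49, then zero-pad to 7 bytes: K' = 49 00 00 00 00 00 00.
K' ⊕ ipad = 7f 36 36 36 36 36 36; K' ⊕ opad = 15 5c 5c 5c 5c 5c 5c.
m1: inner = H(7f 36 36 36 36 36 36 72 63 32 32) = fc; tag = H(15 5c 5c 5c 5c 5c 5c fc) = 39
m2: inner = H(7f 36 36 36 36 36 36 d4 39 97 6d) = d4; tag = H(15 5c 5c 5c 5c 5c 5c d4) = 11 ← matches
m3: inner = H(7f 36 36 36 36 36 36 9f c8 59 f8) = 7b; tag = H(15 5c 5c 5c 5c 5c 5c 7b) = b8
m4: inner = H(7f 36 36 36 36 36 36 b8 48 dc 7e) = 1d; tag = H(15 5c 5c 5c 5c 5c 5c 1d) = 5a

2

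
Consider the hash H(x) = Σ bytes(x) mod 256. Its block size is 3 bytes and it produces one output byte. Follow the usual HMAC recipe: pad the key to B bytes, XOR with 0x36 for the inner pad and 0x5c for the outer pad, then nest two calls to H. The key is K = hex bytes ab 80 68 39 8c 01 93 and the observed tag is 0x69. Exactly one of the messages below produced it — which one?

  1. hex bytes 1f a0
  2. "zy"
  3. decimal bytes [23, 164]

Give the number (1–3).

3

Key hex bytes ab 80 68 39 8c 01 93 is 7 bytes > B = 3, so hash it first: H(key) = ec, then zero-pad to 3 bytes: K' = ec 00 00.
K' ⊕ ipad = da 36 36; K' ⊕ opad = b0 5c 5c.
m1: inner = H(da 36 36 1f a0) = 05; tag = H(b0 5c 5c 05) = 6d
m2: inner = H(da 36 36 7a 79) = 39; tag = H(b0 5c 5c 39) = a1
m3: inner = H(da 36 36 17 a4) = 01; tag = H(b0 5c 5c 01) = 69 ← matches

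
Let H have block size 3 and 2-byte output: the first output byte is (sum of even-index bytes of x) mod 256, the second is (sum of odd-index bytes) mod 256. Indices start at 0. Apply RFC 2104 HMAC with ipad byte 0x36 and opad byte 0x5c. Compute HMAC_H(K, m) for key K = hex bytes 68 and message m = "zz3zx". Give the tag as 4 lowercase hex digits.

ebe4

Key hex bytes 68 is 1 byte ≤ B = 3; zero-pad to 3 bytes: K' = 68 00 00.
K' ⊕ ipad = 5e 36 36.  K' ⊕ opad = 34 5c 5c.
Inner input = (K'⊕ipad) ∥ m = 5e 36 36 ∥ 7a 7a 33 7a 78.
Inner hash: even-index sum = 392 mod 256 = 136; odd-index sum = 347 mod 256 = 91 → 88 5b.
Outer input = (K'⊕opad) ∥ inner = 34 5c 5c ∥ 88 5b.
Outer hash (tag): even-index sum = 235 mod 256 = 235; odd-index sum = 228 mod 256 = 228 → eb e4.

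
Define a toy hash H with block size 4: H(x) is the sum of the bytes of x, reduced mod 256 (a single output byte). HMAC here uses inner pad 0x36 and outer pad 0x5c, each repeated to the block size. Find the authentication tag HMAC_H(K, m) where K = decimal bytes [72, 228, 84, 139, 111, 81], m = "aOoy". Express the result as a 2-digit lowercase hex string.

e2

Key decimal bytes [72, 228, 84, 139, 111, 81] = 48 e4 54 8b 6f 51 is 6 bytes > B = 4, so hash it first: H(key) = cb, then zero-pad to 4 bytes: K' = cb 00 00 00.
K' ⊕ ipad = fd 36 36 36.  K' ⊕ opad = 97 5c 5c 5c.
Inner input = (K'⊕ipad) ∥ m = fd 36 36 36 ∥ 61 4f 6f 79.
Inner hash: sum = 253+54+54+54+97+79+111+121 = 823; mod 256 = 55 → 37.
Outer input = (K'⊕opad) ∥ inner = 97 5c 5c 5c ∥ 37.
Outer hash (tag): sum = 151+92+92+92+55 = 482; mod 256 = 226 → e2.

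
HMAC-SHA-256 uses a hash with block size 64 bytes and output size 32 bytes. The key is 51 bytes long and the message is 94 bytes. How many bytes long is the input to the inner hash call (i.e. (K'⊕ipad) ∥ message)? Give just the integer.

158

Key is 51 ≤ 64 bytes, zero-padded: |K'| = 64.
Inner input = (K'⊕ipad) ∥ m → 64 + 94 = 158 bytes.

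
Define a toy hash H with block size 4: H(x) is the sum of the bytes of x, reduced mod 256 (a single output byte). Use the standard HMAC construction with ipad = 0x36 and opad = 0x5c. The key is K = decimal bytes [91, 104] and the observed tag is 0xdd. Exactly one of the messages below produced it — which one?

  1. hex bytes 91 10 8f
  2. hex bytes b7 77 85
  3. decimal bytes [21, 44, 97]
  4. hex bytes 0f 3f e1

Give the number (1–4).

Key decimal bytes [91, 104] = 5b 68 is 2 bytes ≤ B = 4; zero-pad to 4 bytes: K' = 5b 68 00 00.
K' ⊕ ipad = 6d 5e 36 36; K' ⊕ opad = 07 34 5c 5c.
m1: inner = H(6d 5e 36 36 91 10 8f) = 67; tag = H(07 34 5c 5c 67) = 5a
m2: inner = H(6d 5e 36 36 b7 77 85) = ea; tag = H(07 34 5c 5c ea) = dd ← matches
m3: inner = H(6d 5e 36 36 15 2c 61) = d9; tag = H(07 34 5c 5c d9) = cc
m4: inner = H(6d 5e 36 36 0f 3f e1) = 66; tag = H(07 34 5c 5c 66) = 59

2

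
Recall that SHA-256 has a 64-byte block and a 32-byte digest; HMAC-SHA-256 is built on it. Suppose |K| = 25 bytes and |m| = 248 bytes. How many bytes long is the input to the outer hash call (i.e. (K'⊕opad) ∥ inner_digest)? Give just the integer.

96

Key is 25 ≤ 64 bytes, zero-padded: |K'| = 64.
Outer input = (K'⊕opad) ∥ H(inner) → 64 + 32 = 96 bytes.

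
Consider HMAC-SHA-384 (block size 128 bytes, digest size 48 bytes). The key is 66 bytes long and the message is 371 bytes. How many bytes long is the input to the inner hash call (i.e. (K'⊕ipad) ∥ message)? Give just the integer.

Key is 66 ≤ 128 bytes, zero-padded: |K'| = 128.
Inner input = (K'⊕ipad) ∥ m → 128 + 371 = 499 bytes.

499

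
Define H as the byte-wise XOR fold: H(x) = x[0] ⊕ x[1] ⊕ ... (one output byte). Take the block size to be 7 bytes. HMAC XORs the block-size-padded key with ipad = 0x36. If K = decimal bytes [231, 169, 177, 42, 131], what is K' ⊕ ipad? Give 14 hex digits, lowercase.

d19f871cb53636

Key decimal bytes [231, 169, 177, 42, 131] = e7 a9 b1 2a 83 is 5 bytes ≤ B = 7; zero-pad to 7 bytes: K' = e7 a9 b1 2a 83 00 00.
XOR each byte with 0x36: e7⊕36=d1, a9⊕36=9f, b1⊕36=87, 2a⊕36=1c, 83⊕36=b5, 00⊕36=36, 00⊕36=36.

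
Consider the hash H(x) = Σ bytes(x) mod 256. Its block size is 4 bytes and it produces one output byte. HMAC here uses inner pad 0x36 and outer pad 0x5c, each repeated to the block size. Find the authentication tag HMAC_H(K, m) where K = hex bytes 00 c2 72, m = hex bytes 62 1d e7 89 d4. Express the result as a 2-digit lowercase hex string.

eb

Key hex bytes 00 c2 72 is 3 bytes ≤ B = 4; zero-pad to 4 bytes: K' = 00 c2 72 00.
K' ⊕ ipad = 36 f4 44 36.  K' ⊕ opad = 5c 9e 2e 5c.
Inner input = (K'⊕ipad) ∥ m = 36 f4 44 36 ∥ 62 1d e7 89 d4.
Inner hash: sum = 54+244+68+54+98+29+231+137+212 = 1127; mod 256 = 103 → 67.
Outer input = (K'⊕opad) ∥ inner = 5c 9e 2e 5c ∥ 67.
Outer hash (tag): sum = 92+158+46+92+103 = 491; mod 256 = 235 → eb.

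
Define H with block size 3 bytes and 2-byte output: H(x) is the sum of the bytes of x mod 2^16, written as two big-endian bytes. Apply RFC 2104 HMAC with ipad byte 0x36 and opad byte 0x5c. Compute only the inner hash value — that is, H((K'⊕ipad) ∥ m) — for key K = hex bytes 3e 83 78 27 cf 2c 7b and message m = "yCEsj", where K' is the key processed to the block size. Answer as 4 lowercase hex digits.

Key hex bytes 3e 83 78 27 cf 2c 7b is 7 bytes > B = 3, so hash it first: H(key) = 02 d6, then zero-pad to 3 bytes: K' = 02 d6 00.
K' ⊕ ipad = 34 e0 36.
Inner input = 34 e0 36 ∥ 79 43 45 73 6a.
Inner hash: sum = 52+224+54+121+67+69+115+106 = 808 → 03 28.

0328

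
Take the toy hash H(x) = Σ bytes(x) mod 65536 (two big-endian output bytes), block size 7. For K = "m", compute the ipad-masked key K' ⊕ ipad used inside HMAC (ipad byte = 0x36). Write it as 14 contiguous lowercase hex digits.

Key "m" = 6d is 1 byte ≤ B = 7; zero-pad to 7 bytes: K' = 6d 00 00 00 00 00 00.
XOR each byte with 0x36: 6d⊕36=5b, 00⊕36=36, 00⊕36=36, 00⊕36=36, 00⊕36=36, 00⊕36=36, 00⊕36=36.

5b363636363636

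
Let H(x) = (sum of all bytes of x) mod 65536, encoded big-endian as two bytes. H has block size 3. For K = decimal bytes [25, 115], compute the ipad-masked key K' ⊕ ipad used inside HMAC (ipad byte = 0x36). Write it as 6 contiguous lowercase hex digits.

Key decimal bytes [25, 115] = 19 73 is 2 bytes ≤ B = 3; zero-pad to 3 bytes: K' = 19 73 00.
XOR each byte with 0x36: 19⊕36=2f, 73⊕36=45, 00⊕36=36.

2f4536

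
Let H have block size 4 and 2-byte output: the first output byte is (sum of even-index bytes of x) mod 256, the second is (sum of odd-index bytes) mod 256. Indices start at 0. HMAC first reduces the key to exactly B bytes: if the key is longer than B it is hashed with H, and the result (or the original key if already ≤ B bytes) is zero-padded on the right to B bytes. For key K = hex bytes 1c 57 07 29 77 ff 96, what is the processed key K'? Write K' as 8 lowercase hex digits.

307f0000

|K| = 7 > B = 4, so first hash the key.
H(K): even-index sum = 304 mod 256 = 48; odd-index sum = 383 mod 256 = 127 → 30 7f.
Zero-pad H(K) = 30 7f to 4 bytes: K' = 30 7f 00 00.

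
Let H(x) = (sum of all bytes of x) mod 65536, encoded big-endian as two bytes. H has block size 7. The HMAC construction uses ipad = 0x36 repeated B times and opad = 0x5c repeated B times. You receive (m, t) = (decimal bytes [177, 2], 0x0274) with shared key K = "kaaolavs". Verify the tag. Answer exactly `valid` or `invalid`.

invalid

Key "kaaolavs" = 6b 61 61 6f 6c 61 76 73 is 8 bytes > B = 7, so hash it first: H(key) = 03 52, then zero-pad to 7 bytes: K' = 03 52 00 00 00 00 00.
K' ⊕ ipad = 35 64 36 36 36 36 36; K' ⊕ opad = 5f 0e 5c 5c 5c 5c 5c.
Inner hash: sum = 53+100+54+54+54+54+54+177+2 = 602 → 02 5a.
Outer hash (recomputed tag): sum = 95+14+92+92+92+92+92+2+90 = 661 → 02 95.
Recomputed tag = 0295; claimed = 0274 → mismatch.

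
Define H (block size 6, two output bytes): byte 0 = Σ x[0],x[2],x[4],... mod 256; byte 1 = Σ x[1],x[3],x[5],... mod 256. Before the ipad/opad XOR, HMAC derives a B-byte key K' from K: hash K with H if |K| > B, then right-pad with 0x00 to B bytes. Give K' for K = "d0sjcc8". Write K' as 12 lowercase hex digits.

|K| = 7 > B = 6, so first hash the key.
H(K): even-index sum = 370 mod 256 = 114; odd-index sum = 253 mod 256 = 253 → 72 fd.
Zero-pad H(K) = 72 fd to 6 bytes: K' = 72 fd 00 00 00 00.

72fd00000000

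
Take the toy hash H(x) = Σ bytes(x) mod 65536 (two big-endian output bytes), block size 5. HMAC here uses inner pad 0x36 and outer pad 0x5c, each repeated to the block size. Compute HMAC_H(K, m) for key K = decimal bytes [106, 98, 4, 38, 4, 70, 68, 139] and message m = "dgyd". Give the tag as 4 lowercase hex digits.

Key decimal bytes [106, 98, 4, 38, 4, 70, 68, 139] = 6a 62 04 26 04 46 44 8b is 8 bytes > B = 5, so hash it first: H(key) = 02 0f, then zero-pad to 5 bytes: K' = 02 0f 00 00 00.
K' ⊕ ipad = 34 39 36 36 36.  K' ⊕ opad = 5e 53 5c 5c 5c.
Inner input = (K'⊕ipad) ∥ m = 34 39 36 36 36 ∥ 64 67 79 64.
Inner hash: sum = 52+57+54+54+54+100+103+121+100 = 695 → 02 b7.
Outer input = (K'⊕opad) ∥ inner = 5e 53 5c 5c 5c ∥ 02 b7.
Outer hash (tag): sum = 94+83+92+92+92+2+183 = 638 → 02 7e.

027e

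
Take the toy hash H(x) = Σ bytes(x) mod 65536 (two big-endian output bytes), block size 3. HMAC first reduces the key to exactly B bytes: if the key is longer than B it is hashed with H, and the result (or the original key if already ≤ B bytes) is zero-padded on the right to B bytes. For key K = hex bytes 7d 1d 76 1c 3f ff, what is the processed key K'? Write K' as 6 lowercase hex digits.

|K| = 6 > B = 3, so first hash the key.
H(K): sum = 125+29+118+28+63+255 = 618 → 02 6a.
Zero-pad H(K) = 02 6a to 3 bytes: K' = 02 6a 00.

026a00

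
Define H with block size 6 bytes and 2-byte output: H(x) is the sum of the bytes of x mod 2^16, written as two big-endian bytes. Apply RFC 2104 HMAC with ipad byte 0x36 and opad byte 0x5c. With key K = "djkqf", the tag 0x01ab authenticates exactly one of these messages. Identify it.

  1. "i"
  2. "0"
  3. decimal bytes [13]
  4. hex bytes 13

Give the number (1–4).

1

Key "djkqf" = 64 6a 6b 71 66 is 5 bytes ≤ B = 6; zero-pad to 6 bytes: K' = 64 6a 6b 71 66 00.
K' ⊕ ipad = 52 5c 5d 47 50 36; K' ⊕ opad = 38 36 37 2d 3a 5c.
m1: inner = H(52 5c 5d 47 50 36 69) = 02 41; tag = H(38 36 37 2d 3a 5c 02 41) = 01ab ← matches
m2: inner = H(52 5c 5d 47 50 36 30) = 02 08; tag = H(38 36 37 2d 3a 5c 02 08) = 0172
m3: inner = H(52 5c 5d 47 50 36 0d) = 01 e5; tag = H(38 36 37 2d 3a 5c 01 e5) = 024e
m4: inner = H(52 5c 5d 47 50 36 13) = 01 eb; tag = H(38 36 37 2d 3a 5c 01 eb) = 0254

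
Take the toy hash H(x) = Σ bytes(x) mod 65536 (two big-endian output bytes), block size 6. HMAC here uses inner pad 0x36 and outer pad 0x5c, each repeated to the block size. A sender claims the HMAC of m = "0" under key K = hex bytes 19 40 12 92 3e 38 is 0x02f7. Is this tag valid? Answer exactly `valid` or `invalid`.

Key hex bytes 19 40 12 92 3e 38 is exactly B = 6 bytes: K' = 19 40 12 92 3e 38.
K' ⊕ ipad = 2f 76 24 a4 08 0e; K' ⊕ opad = 45 1c 4e ce 62 64.
Inner hash: sum = 47+118+36+164+8+14+48 = 435 → 01 b3.
Outer hash (recomputed tag): sum = 69+28+78+206+98+100+1+179 = 759 → 02 f7.
Recomputed tag = 02f7; claimed = 02f7 → match.

valid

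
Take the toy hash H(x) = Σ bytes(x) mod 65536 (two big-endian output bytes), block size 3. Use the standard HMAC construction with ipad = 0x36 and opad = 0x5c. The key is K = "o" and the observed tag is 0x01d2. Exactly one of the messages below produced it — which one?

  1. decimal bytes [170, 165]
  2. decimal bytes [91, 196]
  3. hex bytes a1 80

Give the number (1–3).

Key "o" = 6f is 1 byte ≤ B = 3; zero-pad to 3 bytes: K' = 6f 00 00.
K' ⊕ ipad = 59 36 36; K' ⊕ opad = 33 5c 5c.
m1: inner = H(59 36 36 aa a5) = 02 14; tag = H(33 5c 5c 02 14) = 0101
m2: inner = H(59 36 36 5b c4) = 01 e4; tag = H(33 5c 5c 01 e4) = 01d0
m3: inner = H(59 36 36 a1 80) = 01 e6; tag = H(33 5c 5c 01 e6) = 01d2 ← matches

3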